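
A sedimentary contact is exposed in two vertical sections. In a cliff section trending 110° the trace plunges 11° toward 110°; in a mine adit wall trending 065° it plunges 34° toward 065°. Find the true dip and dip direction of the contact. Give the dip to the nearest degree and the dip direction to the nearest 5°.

Each apparent-dip line lies in the plane. As unit vectors (x east, y north, z up), v₁ plunges 11°→110° and v₂ plunges 34°→065°.
Cross product v₁ × v₂ gives the pole to the plane: n ∝ (0.255, 0.372, 0.575).
Dip δ = arctan(|n_h|/n_z) = arctan(0.451/0.575) = 38.1°.
Dip direction = atan2(0.255, 0.372) = 34° (azimuth of n's horizontal projection).

true dip 38°, dip direction 035°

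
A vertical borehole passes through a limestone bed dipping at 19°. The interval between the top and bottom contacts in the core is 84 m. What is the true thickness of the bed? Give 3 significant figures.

79.4 m

True thickness t = h · cos(dip) = 84 × cos 19°
t = 84 × 0.9455 = 79.424 m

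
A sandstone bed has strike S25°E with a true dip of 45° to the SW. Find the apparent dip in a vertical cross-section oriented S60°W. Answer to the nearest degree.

45°

The section lies 85° from the strike.
tan(apparent dip) = tan 45° · sin 85° = 0.9962
α = arctan(0.9962) = 44.89°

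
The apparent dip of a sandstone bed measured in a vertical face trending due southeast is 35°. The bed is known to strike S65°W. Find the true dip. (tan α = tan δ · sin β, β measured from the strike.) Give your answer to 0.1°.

β = acute angle between strike S65°W and section due southeast = 70°.
tan δ = tan α / sin β = tan 35° / sin 70° = 0.7002 / 0.9397 = 0.7451
δ = arctan(0.7451) = 36.69°

36.7°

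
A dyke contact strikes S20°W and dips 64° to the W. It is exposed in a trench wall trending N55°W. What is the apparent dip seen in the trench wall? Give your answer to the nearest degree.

63°

The section lies 75° from the strike.
tan α = tan 64° × sin 75° = 2.0503 × 0.9659 = 1.9804
α = arctan(1.9804) = 63.21°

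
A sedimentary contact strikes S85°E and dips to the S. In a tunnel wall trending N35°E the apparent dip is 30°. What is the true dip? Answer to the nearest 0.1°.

The section is 60° from the strike.
tan(true dip) = tan 30° / sin 60° = 0.6667
true dip = arctan 0.6667 = 33.69°

33.7°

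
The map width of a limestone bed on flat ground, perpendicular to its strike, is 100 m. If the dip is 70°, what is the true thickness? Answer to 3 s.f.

True thickness t = w · sin(dip) = 100 × sin 70°
t = 100 × 0.9397 = 93.969 m

94.0 m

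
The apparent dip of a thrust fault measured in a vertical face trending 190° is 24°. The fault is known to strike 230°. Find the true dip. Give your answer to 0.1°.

34.7°

The section is 40° from the strike.
tan δ = tan α / sin β = tan 24° / sin 40° = 0.4452 / 0.6428 = 0.6927
δ = arctan(0.6927) = 34.71°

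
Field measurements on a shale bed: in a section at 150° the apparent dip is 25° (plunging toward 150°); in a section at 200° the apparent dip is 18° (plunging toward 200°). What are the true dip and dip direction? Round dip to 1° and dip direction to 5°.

Represent each trace as a vector plunging at its apparent dip toward its trend (east-north-up frame): v₁ = (0.453, -0.785, -0.423), v₂ = (-0.325, -0.894, -0.309).
n = v₁ × v₂ = (0.135, -0.278, 0.660) (taken with n_z > 0).
True dip = arccos(n_z / |n|) = arccos(0.9059) = 25.1°.
The horizontal component of n points toward azimuth atan2(n_x, n_y) = 154°, the dip direction.

true dip 25°, dip direction 155°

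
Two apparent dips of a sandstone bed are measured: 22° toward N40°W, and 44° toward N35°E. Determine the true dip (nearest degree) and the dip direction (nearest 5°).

Each apparent-dip line lies in the plane. As unit vectors (x east, y north, z up), v₁ plunges 22°→N40°W and v₂ plunges 44°→N35°E.
n = v₁ × v₂ = (0.273, 0.569, 0.644) (taken with n_z > 0).
tan δ = √(n_x²+n_y²)/n_z = 0.631/0.644, so δ = 44.4°.
Dip direction = atan2(0.273, 0.569) = 26° (azimuth of n's horizontal projection).

true dip 44°, dip direction 025°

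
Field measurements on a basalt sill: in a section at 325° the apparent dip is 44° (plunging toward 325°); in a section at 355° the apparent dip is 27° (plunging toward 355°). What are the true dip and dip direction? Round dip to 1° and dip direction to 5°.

Represent each trace as a vector plunging at its apparent dip toward its trend (east-north-up frame): v₁ = (-0.413, 0.589, -0.695), v₂ = (-0.078, 0.888, -0.454).
n = v₁ × v₂ = (-0.349, 0.133, 0.320) (taken with n_z > 0).
Dip δ = arctan(|n_h|/n_z) = arctan(0.374/0.320) = 49.4°.
Dip direction = atan2(-0.349, 0.133) = 291° (azimuth of n's horizontal projection).

true dip 49°, dip direction 290°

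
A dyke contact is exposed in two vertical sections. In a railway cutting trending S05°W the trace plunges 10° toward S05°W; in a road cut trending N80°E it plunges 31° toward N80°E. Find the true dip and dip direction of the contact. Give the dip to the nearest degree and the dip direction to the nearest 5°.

true dip 35°, dip direction 110°

Each apparent-dip line lies in the plane. As unit vectors (x east, y north, z up), v₁ plunges 10°→S05°W and v₂ plunges 31°→N80°E.
The plane normal is n = v₁ × v₂ ∝ (0.531, -0.191, 0.815).
tan δ = √(n_x²+n_y²)/n_z = 0.564/0.815, so δ = 34.7°.
Dip direction = azimuth of (n_x, n_y) = atan2(0.531, -0.191) = 110°.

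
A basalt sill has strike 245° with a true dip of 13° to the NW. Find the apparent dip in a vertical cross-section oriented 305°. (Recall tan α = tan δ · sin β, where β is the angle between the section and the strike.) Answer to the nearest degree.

11°

The section lies 60° from the strike.
tan α = tan 13° × sin 60° = 0.2309 × 0.8660 = 0.1999
α = arctan(0.1999) = 11.31°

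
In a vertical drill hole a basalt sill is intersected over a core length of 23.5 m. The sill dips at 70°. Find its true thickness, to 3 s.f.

8.04 m

True thickness t = h · cos(dip) = 23.5 × cos 70°
t = 23.5 × 0.3420 = 8.037 m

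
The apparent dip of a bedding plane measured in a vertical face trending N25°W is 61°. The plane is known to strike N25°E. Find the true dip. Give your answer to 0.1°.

β = acute angle between strike N25°E and section N25°W = 50°.
tan(true dip) = tan 61° / sin 50° = 2.3550
δ = arctan(2.3550) = 66.99°

67.0°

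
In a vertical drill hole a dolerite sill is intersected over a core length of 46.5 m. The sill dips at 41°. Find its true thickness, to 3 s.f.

35.1 m

True thickness t = h · cos(dip) = 46.5 × cos 41°
t = 46.5 × 0.7547 = 35.094 m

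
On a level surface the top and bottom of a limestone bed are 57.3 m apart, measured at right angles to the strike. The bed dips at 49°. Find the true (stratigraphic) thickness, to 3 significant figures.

True thickness t = w · sin(dip) = 57.3 × sin 49°
t = 57.3 × 0.7547 = 43.245 m

43.2 m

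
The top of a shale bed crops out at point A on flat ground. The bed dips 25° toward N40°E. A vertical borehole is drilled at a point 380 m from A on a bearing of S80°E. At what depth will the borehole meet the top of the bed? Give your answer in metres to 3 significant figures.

The hole lies 60° from the dip direction, so the down-dip offset is 380 × cos 60° = 190.00 m.
Depth = down-dip offset × tan(dip) = 190.00 × tan 25° = 190.00 × 0.4663
Depth = 88.60 m

88.6 m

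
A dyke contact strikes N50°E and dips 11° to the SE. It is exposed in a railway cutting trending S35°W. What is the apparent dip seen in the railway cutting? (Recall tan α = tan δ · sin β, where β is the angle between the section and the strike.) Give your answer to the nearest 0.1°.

2.9°

The strike is N50°E and the section trends S35°W; the acute angle between them is β = 15°.
tan(apparent dip) = tan 11° · sin 15° = 0.0503
α = arctan(0.0503) = 2.88°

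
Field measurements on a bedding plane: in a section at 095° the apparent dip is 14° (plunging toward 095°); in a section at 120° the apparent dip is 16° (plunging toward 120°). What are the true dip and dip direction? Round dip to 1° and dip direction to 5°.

Each apparent-dip line lies in the plane. As unit vectors (x east, y north, z up), v₁ plunges 14°→095° and v₂ plunges 16°→120°.
The plane normal is n = v₁ × v₂ ∝ (0.093, -0.065, 0.394).
Dip δ = arctan(|n_h|/n_z) = arctan(0.113/0.394) = 16.1°.
The horizontal component of n points toward azimuth atan2(n_x, n_y) = 125°, the dip direction.

true dip 16°, dip direction 125°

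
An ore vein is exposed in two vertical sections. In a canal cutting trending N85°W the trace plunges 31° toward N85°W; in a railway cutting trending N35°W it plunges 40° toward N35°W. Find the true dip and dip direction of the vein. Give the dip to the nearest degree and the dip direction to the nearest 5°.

The two traces are lines in the plane: v₁ = (sin 275°·cos 31°, cos 275°·cos 31°, −sin 31°), v₂ = (sin 325°·cos 40°, cos 325°·cos 40°, −sin 40°).
n = v₁ × v₂ = (-0.275, 0.323, 0.503) (taken with n_z > 0).
tan δ = √(n_x²+n_y²)/n_z = 0.424/0.503, so δ = 40.1°.
Dip direction = atan2(-0.275, 0.323) = 320° (azimuth of n's horizontal projection).

true dip 40°, dip direction 320°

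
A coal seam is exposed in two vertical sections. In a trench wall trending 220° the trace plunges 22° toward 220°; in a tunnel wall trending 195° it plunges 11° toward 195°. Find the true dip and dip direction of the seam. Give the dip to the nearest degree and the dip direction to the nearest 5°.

Each apparent-dip line lies in the plane. As unit vectors (x east, y north, z up), v₁ plunges 22°→220° and v₂ plunges 11°→195°.
n = v₁ × v₂ = (-0.220, -0.019, 0.385) (taken with n_z > 0).
tan δ = √(n_x²+n_y²)/n_z = 0.220/0.385, so δ = 29.8°.
Dip direction = atan2(-0.220, -0.019) = 265° (azimuth of n's horizontal projection).

true dip 30°, dip direction 265°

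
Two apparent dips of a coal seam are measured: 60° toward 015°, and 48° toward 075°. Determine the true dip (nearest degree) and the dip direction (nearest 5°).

true dip 60°, dip direction 025°

The two traces are lines in the plane: v₁ = (sin 15°·cos 60°, cos 15°·cos 60°, −sin 60°), v₂ = (sin 75°·cos 48°, cos 75°·cos 48°, −sin 48°).
Cross product v₁ × v₂ gives the pole to the plane: n ∝ (0.209, 0.464, 0.290).
True dip = arccos(n_z / |n|) = arccos(0.4951) = 60.3°.
The horizontal component of n points toward azimuth atan2(n_x, n_y) = 24°, the dip direction.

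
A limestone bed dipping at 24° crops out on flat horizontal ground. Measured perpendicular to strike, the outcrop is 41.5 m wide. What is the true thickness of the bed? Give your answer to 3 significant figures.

True thickness t = w · sin(dip) = 41.5 × sin 24°
t = 41.5 × 0.4067 = 16.880 m

16.9 m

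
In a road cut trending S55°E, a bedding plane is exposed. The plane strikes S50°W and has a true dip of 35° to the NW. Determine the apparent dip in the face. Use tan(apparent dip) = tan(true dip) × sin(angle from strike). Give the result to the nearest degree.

34°

The section lies 75° from the strike.
tan α = tan 35° × sin 75° = 0.7002 × 0.9659 = 0.6763
α = arctan(0.6763) = 34.07°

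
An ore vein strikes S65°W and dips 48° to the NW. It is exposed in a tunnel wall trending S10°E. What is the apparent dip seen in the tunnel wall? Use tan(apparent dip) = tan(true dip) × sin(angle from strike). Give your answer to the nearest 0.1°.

The strike is S65°W and the section trends S10°E; the acute angle between them is β = 75°.
tan α = tan 48° × sin 75° = 1.1106 × 0.9659 = 1.0728
apparent dip = arctan 1.0728 = 47.01°

47.0°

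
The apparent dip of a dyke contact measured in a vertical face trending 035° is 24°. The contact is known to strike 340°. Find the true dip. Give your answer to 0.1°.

β = acute angle between strike 340° and section 035° = 55°.
tan δ = tan α / sin β = tan 24° / sin 55° = 0.4452 / 0.8192 = 0.5435
δ = arctan(0.5435) = 28.53°

28.5°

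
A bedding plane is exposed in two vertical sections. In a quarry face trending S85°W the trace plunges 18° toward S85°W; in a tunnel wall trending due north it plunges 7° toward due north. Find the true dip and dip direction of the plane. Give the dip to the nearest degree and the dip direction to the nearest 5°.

true dip 20°, dip direction 290°

The two traces are lines in the plane: v₁ = (sin 265°·cos 18°, cos 265°·cos 18°, −sin 18°), v₂ = (sin 0°·cos 7°, cos 0°·cos 7°, −sin 7°).
Cross product v₁ × v₂ gives the pole to the plane: n ∝ (-0.317, 0.115, 0.940).
True dip = arccos(n_z / |n|) = arccos(0.9413) = 19.7°.
Dip direction = azimuth of (n_x, n_y) = atan2(-0.317, 0.115) = 290°.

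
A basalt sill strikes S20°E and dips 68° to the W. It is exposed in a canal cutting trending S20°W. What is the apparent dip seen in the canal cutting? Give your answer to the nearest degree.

58°

The section lies 40° from the strike.
tan α = tan 68° × sin 40° = 2.4751 × 0.6428 = 1.5910
apparent dip = arctan 1.5910 = 57.85°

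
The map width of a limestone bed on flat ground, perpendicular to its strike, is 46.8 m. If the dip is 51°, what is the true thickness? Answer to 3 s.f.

36.4 m

True thickness t = w · sin(dip) = 46.8 × sin 51°
t = 46.8 × 0.7771 = 36.370 m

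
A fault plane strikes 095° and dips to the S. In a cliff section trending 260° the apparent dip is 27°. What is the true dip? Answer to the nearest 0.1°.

The section is 15° from the strike.
tan δ = tan α / sin β = tan 27° / sin 15° = 0.5095 / 0.2588 = 1.9687
true dip = arctan 1.9687 = 63.07°

63.1°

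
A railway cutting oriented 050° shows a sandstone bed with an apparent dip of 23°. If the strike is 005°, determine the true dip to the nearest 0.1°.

β = acute angle between strike 005° and section 050° = 45°.
tan(true dip) = tan 23° / sin 45° = 0.6003
δ = arctan(0.6003) = 30.98°

31.0°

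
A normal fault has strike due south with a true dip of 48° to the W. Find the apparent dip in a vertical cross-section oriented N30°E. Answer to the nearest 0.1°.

Angle between strike (due south) and section (N30°E): β = 30°.
tan α = tan 48° × sin 30° = 1.1106 × 0.5000 = 0.5553
α = arctan(0.5553) = 29.04°

29.0°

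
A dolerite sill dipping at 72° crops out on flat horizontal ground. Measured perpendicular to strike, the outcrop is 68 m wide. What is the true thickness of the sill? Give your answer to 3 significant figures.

True thickness t = w · sin(dip) = 68 × sin 72°
t = 68 × 0.9511 = 64.672 m

64.7 m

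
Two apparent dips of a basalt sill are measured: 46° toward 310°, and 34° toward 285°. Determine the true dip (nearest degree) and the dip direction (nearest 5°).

true dip 50°, dip direction 340°

Represent each trace as a vector plunging at its apparent dip toward its trend (east-north-up frame): v₁ = (-0.532, 0.447, -0.719), v₂ = (-0.801, 0.215, -0.559).
The plane normal is n = v₁ × v₂ ∝ (-0.095, 0.278, 0.243).
tan δ = √(n_x²+n_y²)/n_z = 0.294/0.243, so δ = 50.4°.
The horizontal component of n points toward azimuth atan2(n_x, n_y) = 341°, the dip direction.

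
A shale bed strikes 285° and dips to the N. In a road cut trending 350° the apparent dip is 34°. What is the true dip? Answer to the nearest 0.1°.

36.7°

β = acute angle between strike 285° and section 350° = 65°.
tan(true dip) = tan 34° / sin 65° = 0.7442
true dip = arctan 0.7442 = 36.66°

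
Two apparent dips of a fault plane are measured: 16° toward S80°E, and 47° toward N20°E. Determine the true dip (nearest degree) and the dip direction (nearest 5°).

true dip 47°, dip direction 025°

Each apparent-dip line lies in the plane. As unit vectors (x east, y north, z up), v₁ plunges 16°→S80°E and v₂ plunges 47°→N20°E.
The plane normal is n = v₁ × v₂ ∝ (0.299, 0.628, 0.646).
tan δ = √(n_x²+n_y²)/n_z = 0.695/0.646, so δ = 47.1°.
Dip direction = atan2(0.299, 0.628) = 25° (azimuth of n's horizontal projection).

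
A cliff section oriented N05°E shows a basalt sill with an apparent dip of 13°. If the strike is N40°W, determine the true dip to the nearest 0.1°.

The section is 45° from the strike.
tan δ = tan α / sin β = tan 13° / sin 45° = 0.2309 / 0.7071 = 0.3265
δ = arctan(0.3265) = 18.08°

18.1°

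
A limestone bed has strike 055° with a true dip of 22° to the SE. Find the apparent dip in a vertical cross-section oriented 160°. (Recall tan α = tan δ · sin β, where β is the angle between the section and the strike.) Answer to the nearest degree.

21°

Angle between strike (055°) and section (160°): β = 75°.
tan(apparent dip) = tan 22° · sin 75° = 0.3903
apparent dip = arctan 0.3903 = 21.32°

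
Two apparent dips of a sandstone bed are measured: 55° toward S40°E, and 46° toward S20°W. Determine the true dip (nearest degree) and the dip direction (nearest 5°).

Represent each trace as a vector plunging at its apparent dip toward its trend (east-north-up frame): v₁ = (0.369, -0.439, -0.819), v₂ = (-0.238, -0.653, -0.719).
The plane normal is n = v₁ × v₂ ∝ (0.219, -0.460, 0.345).
True dip = arccos(n_z / |n|) = arccos(0.5610) = 55.9°.
The horizontal component of n points toward azimuth atan2(n_x, n_y) = 155°, the dip direction.

true dip 56°, dip direction 155°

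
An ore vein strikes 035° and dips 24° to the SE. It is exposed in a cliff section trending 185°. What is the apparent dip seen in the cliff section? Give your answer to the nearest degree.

The strike is 035° and the section trends 185°; the acute angle between them is β = 30°.
tan(apparent dip) = tan 24° · sin 30° = 0.2226
α = arctan(0.2226) = 12.55°

13°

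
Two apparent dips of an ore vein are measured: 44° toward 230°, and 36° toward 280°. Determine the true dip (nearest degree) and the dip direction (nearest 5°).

The two traces are lines in the plane: v₁ = (sin 230°·cos 44°, cos 230°·cos 44°, −sin 44°), v₂ = (sin 280°·cos 36°, cos 280°·cos 36°, −sin 36°).
The plane normal is n = v₁ × v₂ ∝ (-0.369, -0.230, 0.446).
True dip = arccos(n_z / |n|) = arccos(0.7158) = 44.3°.
The horizontal component of n points toward azimuth atan2(n_x, n_y) = 238°, the dip direction.

true dip 44°, dip direction 240°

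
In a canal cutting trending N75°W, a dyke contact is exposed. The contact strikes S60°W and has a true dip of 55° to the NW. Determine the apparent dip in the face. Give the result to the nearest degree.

Angle between strike (S60°W) and section (N75°W): β = 45°.
tan α = tan 55° × sin 45° = 1.4281 × 0.7071 = 1.0099
α = arctan(1.0099) = 45.28°

45°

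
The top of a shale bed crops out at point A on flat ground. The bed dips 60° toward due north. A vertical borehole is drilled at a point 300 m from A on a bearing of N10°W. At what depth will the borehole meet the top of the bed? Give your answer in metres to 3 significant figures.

512 m

The hole lies 10° from the dip direction, so the down-dip offset is 300 × cos 10° = 295.44 m.
Depth = down-dip offset × tan(dip) = 295.44 × tan 60° = 295.44 × 1.7321
Depth = 511.72 m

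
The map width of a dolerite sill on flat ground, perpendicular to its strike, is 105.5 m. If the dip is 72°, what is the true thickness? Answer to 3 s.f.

100 m

True thickness t = w · sin(dip) = 105.5 × sin 72°
t = 105.5 × 0.9511 = 100.336 m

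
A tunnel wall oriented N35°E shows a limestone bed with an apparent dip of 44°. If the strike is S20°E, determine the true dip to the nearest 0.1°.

β = acute angle between strike S20°E and section N35°E = 55°.
tan(true dip) = tan 44° / sin 55° = 1.1789
δ = arctan(1.1789) = 49.69°

49.7°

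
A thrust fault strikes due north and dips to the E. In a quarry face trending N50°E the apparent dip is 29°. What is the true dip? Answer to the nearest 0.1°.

35.9°

β = acute angle between strike due north and section N50°E = 50°.
tan(true dip) = tan 29° / sin 50° = 0.7236
δ = arctan(0.7236) = 35.89°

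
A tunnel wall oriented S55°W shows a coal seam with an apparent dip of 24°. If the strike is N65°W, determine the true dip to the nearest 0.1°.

β = acute angle between strike N65°W and section S55°W = 60°.
tan(true dip) = tan 24° / sin 60° = 0.5141
true dip = arctan 0.5141 = 27.21°

27.2°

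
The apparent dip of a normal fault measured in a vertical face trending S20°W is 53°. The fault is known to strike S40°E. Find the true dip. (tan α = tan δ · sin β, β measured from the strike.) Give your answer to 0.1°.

56.9°

β = acute angle between strike S40°E and section S20°W = 60°.
tan δ = tan α / sin β = tan 53° / sin 60° = 1.3270 / 0.8660 = 1.5323
true dip = arctan 1.5323 = 56.87°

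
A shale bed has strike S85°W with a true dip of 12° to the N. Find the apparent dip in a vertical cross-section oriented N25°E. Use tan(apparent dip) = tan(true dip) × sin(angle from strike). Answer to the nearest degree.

10°

The strike is S85°W and the section trends N25°E; the acute angle between them is β = 60°.
tan(apparent dip) = tan 12° · sin 60° = 0.1841
α = arctan(0.1841) = 10.43°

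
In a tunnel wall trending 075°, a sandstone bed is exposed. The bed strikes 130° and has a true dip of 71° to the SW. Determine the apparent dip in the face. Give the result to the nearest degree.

The strike is 130° and the section trends 075°; the acute angle between them is β = 55°.
tan(apparent dip) = tan 71° · sin 55° = 2.3790
apparent dip = arctan 2.3790 = 67.20°

67°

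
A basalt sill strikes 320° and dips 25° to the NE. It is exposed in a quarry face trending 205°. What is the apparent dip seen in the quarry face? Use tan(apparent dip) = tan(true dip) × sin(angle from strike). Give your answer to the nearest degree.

23°

Angle between strike (320°) and section (205°): β = 65°.
tan(apparent dip) = tan 25° · sin 65° = 0.4226
α = arctan(0.4226) = 22.91°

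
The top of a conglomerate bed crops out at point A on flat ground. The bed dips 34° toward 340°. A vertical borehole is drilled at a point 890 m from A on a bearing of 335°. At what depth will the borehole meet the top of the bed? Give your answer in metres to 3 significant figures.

598 m

The hole lies 5° from the dip direction, so the down-dip offset is 890 × cos 5° = 886.61 m.
Depth = down-dip offset × tan(dip) = 886.61 × tan 34° = 886.61 × 0.6745
Depth = 598.03 m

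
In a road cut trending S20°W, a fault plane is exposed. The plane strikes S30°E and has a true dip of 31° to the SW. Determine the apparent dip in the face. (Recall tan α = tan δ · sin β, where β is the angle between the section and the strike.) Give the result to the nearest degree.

25°

The section lies 50° from the strike.
tan α = tan 31° × sin 50° = 0.6009 × 0.7660 = 0.4603
apparent dip = arctan 0.4603 = 24.72°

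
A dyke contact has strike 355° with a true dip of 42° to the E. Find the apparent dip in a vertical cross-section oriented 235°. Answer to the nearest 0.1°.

Angle between strike (355°) and section (235°): β = 60°.
tan α = tan 42° × sin 60° = 0.9004 × 0.8660 = 0.7798
α = arctan(0.7798) = 37.95°

37.9°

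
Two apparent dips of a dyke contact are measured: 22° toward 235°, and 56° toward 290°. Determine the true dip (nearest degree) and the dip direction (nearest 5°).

Each apparent-dip line lies in the plane. As unit vectors (x east, y north, z up), v₁ plunges 22°→235° and v₂ plunges 56°→290°.
n = v₁ × v₂ = (-0.513, 0.433, 0.425) (taken with n_z > 0).
tan δ = √(n_x²+n_y²)/n_z = 0.671/0.425, so δ = 57.7°.
Dip direction = atan2(-0.513, 0.433) = 310° (azimuth of n's horizontal projection).

true dip 58°, dip direction 310°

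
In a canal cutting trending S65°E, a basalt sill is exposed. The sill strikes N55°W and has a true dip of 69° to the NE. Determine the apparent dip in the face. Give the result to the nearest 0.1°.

24.3°

The section lies 10° from the strike.
tan(apparent dip) = tan 69° · sin 10° = 0.4524
apparent dip = arctan 0.4524 = 24.34°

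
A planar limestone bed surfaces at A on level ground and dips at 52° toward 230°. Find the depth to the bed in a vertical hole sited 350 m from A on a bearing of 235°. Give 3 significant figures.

446 m

The hole lies 5° from the dip direction, so the down-dip offset is 350 × cos 5° = 348.67 m.
Depth = down-dip offset × tan(dip) = 348.67 × tan 52° = 348.67 × 1.2799
Depth = 446.27 m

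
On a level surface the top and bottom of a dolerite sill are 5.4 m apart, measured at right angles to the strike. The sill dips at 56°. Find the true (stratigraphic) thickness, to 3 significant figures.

4.48 m

True thickness t = w · sin(dip) = 5.4 × sin 56°
t = 5.4 × 0.8290 = 4.477 m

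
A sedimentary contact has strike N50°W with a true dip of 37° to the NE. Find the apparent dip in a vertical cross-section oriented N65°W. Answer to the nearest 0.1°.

11.0°

The section lies 15° from the strike.
tan α = tan 37° × sin 15° = 0.7536 × 0.2588 = 0.1950
apparent dip = arctan 0.1950 = 11.04°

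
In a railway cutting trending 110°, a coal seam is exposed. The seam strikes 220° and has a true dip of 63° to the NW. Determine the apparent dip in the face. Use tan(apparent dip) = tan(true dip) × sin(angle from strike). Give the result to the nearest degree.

The section lies 70° from the strike.
tan α = tan 63° × sin 70° = 1.9626 × 0.9397 = 1.8443
α = arctan(1.8443) = 61.53°

62°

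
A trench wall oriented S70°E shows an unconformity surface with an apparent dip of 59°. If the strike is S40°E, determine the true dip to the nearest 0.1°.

The section is 30° from the strike.
tan(true dip) = tan 59° / sin 30° = 3.3286
δ = arctan(3.3286) = 73.28°

73.3°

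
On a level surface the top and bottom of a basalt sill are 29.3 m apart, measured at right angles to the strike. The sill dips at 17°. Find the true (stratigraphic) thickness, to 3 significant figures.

8.57 m

True thickness t = w · sin(dip) = 29.3 × sin 17°
t = 29.3 × 0.2924 = 8.566 m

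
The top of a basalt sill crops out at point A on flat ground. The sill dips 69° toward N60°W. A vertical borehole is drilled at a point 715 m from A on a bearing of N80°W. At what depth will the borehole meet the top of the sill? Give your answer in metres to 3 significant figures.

The hole lies 20° from the dip direction, so the down-dip offset is 715 × cos 20° = 671.88 m.
Depth = down-dip offset × tan(dip) = 671.88 × tan 69° = 671.88 × 2.6051
Depth = 1750.31 m

1750 m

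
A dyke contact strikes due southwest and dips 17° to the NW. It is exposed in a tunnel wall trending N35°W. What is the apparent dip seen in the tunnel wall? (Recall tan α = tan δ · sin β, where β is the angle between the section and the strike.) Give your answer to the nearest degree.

17°

The strike is due southwest and the section trends N35°W; the acute angle between them is β = 80°.
tan(apparent dip) = tan 17° · sin 80° = 0.3011
apparent dip = arctan 0.3011 = 16.76°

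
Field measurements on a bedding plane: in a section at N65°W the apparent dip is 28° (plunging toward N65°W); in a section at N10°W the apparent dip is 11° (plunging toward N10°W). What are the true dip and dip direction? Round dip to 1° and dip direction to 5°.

The two traces are lines in the plane: v₁ = (sin 295°·cos 28°, cos 295°·cos 28°, −sin 28°), v₂ = (sin 350°·cos 11°, cos 350°·cos 11°, −sin 11°).
n = v₁ × v₂ = (-0.383, 0.073, 0.710) (taken with n_z > 0).
Dip δ = arctan(|n_h|/n_z) = arctan(0.389/0.710) = 28.7°.
Dip direction = azimuth of (n_x, n_y) = atan2(-0.383, 0.073) = 281°.

true dip 29°, dip direction 280°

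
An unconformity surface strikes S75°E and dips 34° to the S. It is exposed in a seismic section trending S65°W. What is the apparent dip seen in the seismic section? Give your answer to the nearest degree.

23°

Angle between strike (S75°E) and section (S65°W): β = 40°.
tan α = tan 34° × sin 40° = 0.6745 × 0.6428 = 0.4336
α = arctan(0.4336) = 23.44°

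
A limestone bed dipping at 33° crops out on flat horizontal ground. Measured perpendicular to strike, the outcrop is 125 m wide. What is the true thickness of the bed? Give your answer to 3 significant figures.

68.1 m

True thickness t = w · sin(dip) = 125 × sin 33°
t = 125 × 0.5446 = 68.080 m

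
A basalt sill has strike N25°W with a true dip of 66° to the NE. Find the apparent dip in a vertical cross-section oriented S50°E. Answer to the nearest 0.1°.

43.5°

The strike is N25°W and the section trends S50°E; the acute angle between them is β = 25°.
tan α = tan 66° × sin 25° = 2.2460 × 0.4226 = 0.9492
apparent dip = arctan 0.9492 = 43.51°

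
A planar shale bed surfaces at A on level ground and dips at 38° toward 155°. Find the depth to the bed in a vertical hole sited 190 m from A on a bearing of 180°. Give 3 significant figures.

The hole lies 25° from the dip direction, so the down-dip offset is 190 × cos 25° = 172.20 m.
Depth = down-dip offset × tan(dip) = 172.20 × tan 38° = 172.20 × 0.7813
Depth = 134.54 m

135 m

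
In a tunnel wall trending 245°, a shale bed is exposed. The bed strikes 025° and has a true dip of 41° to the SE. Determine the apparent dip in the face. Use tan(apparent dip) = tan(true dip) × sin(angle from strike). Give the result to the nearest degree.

Angle between strike (025°) and section (245°): β = 40°.
tan α = tan 41° × sin 40° = 0.8693 × 0.6428 = 0.5588
α = arctan(0.5588) = 29.20°

29°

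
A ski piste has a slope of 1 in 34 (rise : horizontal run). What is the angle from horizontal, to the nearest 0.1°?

1.7°

tan θ = 1/34 = 0.0294
θ = arctan(0.0294) = 1.68°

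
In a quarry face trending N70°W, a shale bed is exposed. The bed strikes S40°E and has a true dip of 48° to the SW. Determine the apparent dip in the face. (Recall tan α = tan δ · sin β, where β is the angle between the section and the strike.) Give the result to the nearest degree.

29°

Angle between strike (S40°E) and section (N70°W): β = 30°.
tan α = tan 48° × sin 30° = 1.1106 × 0.5000 = 0.5553
α = arctan(0.5553) = 29.04°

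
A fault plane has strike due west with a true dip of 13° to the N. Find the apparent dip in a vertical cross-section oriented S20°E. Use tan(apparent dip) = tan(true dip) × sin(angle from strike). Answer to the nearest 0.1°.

12.2°

The section lies 70° from the strike.
tan(apparent dip) = tan 13° · sin 70° = 0.2169
α = arctan(0.2169) = 12.24°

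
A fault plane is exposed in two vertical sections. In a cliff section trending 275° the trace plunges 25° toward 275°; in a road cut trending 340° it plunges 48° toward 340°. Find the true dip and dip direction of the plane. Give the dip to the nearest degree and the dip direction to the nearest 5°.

true dip 48°, dip direction 340°

Represent each trace as a vector plunging at its apparent dip toward its trend (east-north-up frame): v₁ = (-0.903, 0.079, -0.423), v₂ = (-0.229, 0.629, -0.743).
Cross product v₁ × v₂ gives the pole to the plane: n ∝ (-0.207, 0.574, 0.550).
True dip = arccos(n_z / |n|) = arccos(0.6691) = 48.0°.
Dip direction = atan2(-0.207, 0.574) = 340° (azimuth of n's horizontal projection).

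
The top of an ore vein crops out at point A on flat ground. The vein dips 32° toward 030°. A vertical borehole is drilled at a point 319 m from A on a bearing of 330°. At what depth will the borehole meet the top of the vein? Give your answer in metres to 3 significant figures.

The hole lies 60° from the dip direction, so the down-dip offset is 319 × cos 60° = 159.50 m.
Depth = down-dip offset × tan(dip) = 159.50 × tan 32° = 159.50 × 0.6249
Depth = 99.67 m

99.7 m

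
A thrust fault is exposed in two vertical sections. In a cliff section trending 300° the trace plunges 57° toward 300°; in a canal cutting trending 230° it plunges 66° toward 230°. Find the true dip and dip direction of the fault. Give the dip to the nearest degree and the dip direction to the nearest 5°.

The two traces are lines in the plane: v₁ = (sin 300°·cos 57°, cos 300°·cos 57°, −sin 57°), v₂ = (sin 230°·cos 66°, cos 230°·cos 66°, −sin 66°).
Cross product v₁ × v₂ gives the pole to the plane: n ∝ (-0.468, -0.170, 0.208).
Dip δ = arctan(|n_h|/n_z) = arctan(0.498/0.208) = 67.3°.
The horizontal component of n points toward azimuth atan2(n_x, n_y) = 250°, the dip direction.

true dip 67°, dip direction 250°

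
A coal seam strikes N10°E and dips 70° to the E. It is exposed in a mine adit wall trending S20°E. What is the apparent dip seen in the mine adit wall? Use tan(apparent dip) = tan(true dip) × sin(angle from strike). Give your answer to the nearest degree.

54°

The section lies 30° from the strike.
tan α = tan 70° × sin 30° = 2.7475 × 0.5000 = 1.3737
α = arctan(1.3737) = 53.95°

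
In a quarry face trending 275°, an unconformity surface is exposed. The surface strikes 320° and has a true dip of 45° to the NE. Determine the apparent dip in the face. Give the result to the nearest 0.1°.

35.3°

Angle between strike (320°) and section (275°): β = 45°.
tan α = tan 45° × sin 45° = 1.0000 × 0.7071 = 0.7071
apparent dip = arctan 0.7071 = 35.26°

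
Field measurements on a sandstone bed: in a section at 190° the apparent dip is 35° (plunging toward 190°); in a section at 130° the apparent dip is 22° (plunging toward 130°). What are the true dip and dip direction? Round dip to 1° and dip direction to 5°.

true dip 35°, dip direction 185°

Each apparent-dip line lies in the plane. As unit vectors (x east, y north, z up), v₁ plunges 35°→190° and v₂ plunges 22°→130°.
n = v₁ × v₂ = (-0.040, -0.461, 0.658) (taken with n_z > 0).
True dip = arccos(n_z / |n|) = arccos(0.8181) = 35.1°.
The horizontal component of n points toward azimuth atan2(n_x, n_y) = 185°, the dip direction.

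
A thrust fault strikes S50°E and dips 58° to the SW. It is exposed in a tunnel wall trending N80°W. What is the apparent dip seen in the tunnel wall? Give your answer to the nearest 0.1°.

The strike is S50°E and the section trends N80°W; the acute angle between them is β = 30°.
tan(apparent dip) = tan 58° · sin 30° = 0.8002
apparent dip = arctan 0.8002 = 38.67°

38.7°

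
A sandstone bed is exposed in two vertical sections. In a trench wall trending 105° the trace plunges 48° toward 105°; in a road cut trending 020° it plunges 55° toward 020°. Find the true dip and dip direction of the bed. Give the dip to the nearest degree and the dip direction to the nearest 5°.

The two traces are lines in the plane: v₁ = (sin 105°·cos 48°, cos 105°·cos 48°, −sin 48°), v₂ = (sin 20°·cos 55°, cos 20°·cos 55°, −sin 55°).
n = v₁ × v₂ = (0.542, 0.384, 0.382) (taken with n_z > 0).
Dip δ = arctan(|n_h|/n_z) = arctan(0.664/0.382) = 60.1°.
The horizontal component of n points toward azimuth atan2(n_x, n_y) = 55°, the dip direction.

true dip 60°, dip direction 055°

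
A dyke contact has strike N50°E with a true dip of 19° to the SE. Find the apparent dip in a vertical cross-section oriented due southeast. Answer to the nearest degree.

19°

Angle between strike (N50°E) and section (due southeast): β = 85°.
tan(apparent dip) = tan 19° · sin 85° = 0.3430
α = arctan(0.3430) = 18.93°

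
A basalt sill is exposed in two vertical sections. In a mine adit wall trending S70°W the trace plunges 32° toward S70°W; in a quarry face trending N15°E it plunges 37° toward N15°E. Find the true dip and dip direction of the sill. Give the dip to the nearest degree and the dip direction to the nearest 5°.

true dip 56°, dip direction 315°

Represent each trace as a vector plunging at its apparent dip toward its trend (east-north-up frame): v₁ = (-0.797, -0.290, -0.530), v₂ = (0.207, 0.771, -0.602).
Cross product v₁ × v₂ gives the pole to the plane: n ∝ (-0.583, 0.589, 0.555).
True dip = arccos(n_z / |n|) = arccos(0.5561) = 56.2°.
The horizontal component of n points toward azimuth atan2(n_x, n_y) = 315°, the dip direction.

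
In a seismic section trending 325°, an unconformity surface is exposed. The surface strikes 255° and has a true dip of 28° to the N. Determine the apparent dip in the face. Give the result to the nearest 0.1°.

26.5°

The section lies 70° from the strike.
tan(apparent dip) = tan 28° · sin 70° = 0.4996
α = arctan(0.4996) = 26.55°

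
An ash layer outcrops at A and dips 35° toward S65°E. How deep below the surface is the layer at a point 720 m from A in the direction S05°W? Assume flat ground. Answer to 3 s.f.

The hole lies 70° from the dip direction, so the down-dip offset is 720 × cos 70° = 246.25 m.
Depth = down-dip offset × tan(dip) = 246.25 × tan 35° = 246.25 × 0.7002
Depth = 172.43 m

172 m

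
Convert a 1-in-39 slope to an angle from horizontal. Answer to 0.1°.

1.5°

tan θ = 1/39 = 0.0256
θ = arctan(0.0256) = 1.47°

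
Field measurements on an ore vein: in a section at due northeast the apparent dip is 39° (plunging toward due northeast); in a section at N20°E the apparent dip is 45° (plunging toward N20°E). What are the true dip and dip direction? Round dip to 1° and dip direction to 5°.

true dip 46°, dip direction 005°

Represent each trace as a vector plunging at its apparent dip toward its trend (east-north-up frame): v₁ = (0.550, 0.550, -0.629), v₂ = (0.242, 0.664, -0.707).
Cross product v₁ × v₂ gives the pole to the plane: n ∝ (0.030, 0.236, 0.232).
tan δ = √(n_x²+n_y²)/n_z = 0.238/0.232, so δ = 45.7°.
Dip direction = atan2(0.030, 0.236) = 7° (azimuth of n's horizontal projection).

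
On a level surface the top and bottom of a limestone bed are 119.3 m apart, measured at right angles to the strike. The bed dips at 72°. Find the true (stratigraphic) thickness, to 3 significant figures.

True thickness t = w · sin(dip) = 119.3 × sin 72°
t = 119.3 × 0.9511 = 113.461 m

113 m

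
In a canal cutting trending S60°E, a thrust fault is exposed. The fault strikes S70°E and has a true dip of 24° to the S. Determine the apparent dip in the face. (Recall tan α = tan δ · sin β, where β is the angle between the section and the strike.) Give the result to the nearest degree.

Angle between strike (S70°E) and section (S60°E): β = 10°.
tan α = tan 24° × sin 10° = 0.4452 × 0.1736 = 0.0773
α = arctan(0.0773) = 4.42°

4°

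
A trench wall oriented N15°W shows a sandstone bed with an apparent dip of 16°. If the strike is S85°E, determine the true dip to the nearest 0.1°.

The section is 70° from the strike.
tan δ = tan α / sin β = tan 16° / sin 70° = 0.2867 / 0.9397 = 0.3051
δ = arctan(0.3051) = 16.97°

17.0°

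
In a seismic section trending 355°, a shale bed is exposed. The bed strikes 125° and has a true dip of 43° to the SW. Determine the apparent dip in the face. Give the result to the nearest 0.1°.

35.5°

Angle between strike (125°) and section (355°): β = 50°.
tan(apparent dip) = tan 43° · sin 50° = 0.7143
apparent dip = arctan 0.7143 = 35.54°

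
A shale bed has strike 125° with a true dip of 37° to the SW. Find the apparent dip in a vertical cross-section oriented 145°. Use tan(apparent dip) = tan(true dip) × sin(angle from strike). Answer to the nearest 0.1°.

14.5°

The section lies 20° from the strike.
tan α = tan 37° × sin 20° = 0.7536 × 0.3420 = 0.2577
α = arctan(0.2577) = 14.45°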